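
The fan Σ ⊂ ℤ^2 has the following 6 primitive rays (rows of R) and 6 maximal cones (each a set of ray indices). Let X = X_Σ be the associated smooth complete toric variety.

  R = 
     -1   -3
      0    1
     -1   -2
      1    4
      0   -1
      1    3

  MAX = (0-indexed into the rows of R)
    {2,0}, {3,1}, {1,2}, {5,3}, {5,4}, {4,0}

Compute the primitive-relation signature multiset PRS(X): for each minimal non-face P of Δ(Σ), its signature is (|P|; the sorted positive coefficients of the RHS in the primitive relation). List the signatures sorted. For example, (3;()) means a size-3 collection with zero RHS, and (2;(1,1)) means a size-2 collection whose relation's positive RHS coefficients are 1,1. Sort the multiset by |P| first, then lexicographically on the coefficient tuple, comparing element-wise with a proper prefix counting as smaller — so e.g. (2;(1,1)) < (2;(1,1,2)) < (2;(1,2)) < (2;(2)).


Δ(Σ) — 6 vertices, 9 min non-faces:

  P = {0,5}:  v_{0} + v_{5} = 0  →  sig = (2;())
  P = {1,4}:  v_{1} + v_{4} = 0  →  sig = (2;())
  P = {0,1}:  v_{0} + v_{1} = v_{2}  →  sig = (2;(1))
  P = {0,3}:  v_{0} + v_{3} = v_{1}  →  sig = (2;(1))
  P = {1,5}:  v_{1} + v_{5} = v_{3}  →  sig = (2;(1))
  P = {2,4}:  v_{2} + v_{4} = v_{0}  →  sig = (2;(1))
  P = {2,5}:  v_{2} + v_{5} = v_{1}  →  sig = (2;(1))
  P = {3,4}:  v_{3} + v_{4} = v_{5}  →  sig = (2;(1))
  P = {2,3}:  v_{2} + v_{3} = 2·v_{1}  →  sig = (2;(2))

Hence PRS(X_Σ) =
{ (2;()) ×2,  (2;(1)) ×6,  (2;(2)) }


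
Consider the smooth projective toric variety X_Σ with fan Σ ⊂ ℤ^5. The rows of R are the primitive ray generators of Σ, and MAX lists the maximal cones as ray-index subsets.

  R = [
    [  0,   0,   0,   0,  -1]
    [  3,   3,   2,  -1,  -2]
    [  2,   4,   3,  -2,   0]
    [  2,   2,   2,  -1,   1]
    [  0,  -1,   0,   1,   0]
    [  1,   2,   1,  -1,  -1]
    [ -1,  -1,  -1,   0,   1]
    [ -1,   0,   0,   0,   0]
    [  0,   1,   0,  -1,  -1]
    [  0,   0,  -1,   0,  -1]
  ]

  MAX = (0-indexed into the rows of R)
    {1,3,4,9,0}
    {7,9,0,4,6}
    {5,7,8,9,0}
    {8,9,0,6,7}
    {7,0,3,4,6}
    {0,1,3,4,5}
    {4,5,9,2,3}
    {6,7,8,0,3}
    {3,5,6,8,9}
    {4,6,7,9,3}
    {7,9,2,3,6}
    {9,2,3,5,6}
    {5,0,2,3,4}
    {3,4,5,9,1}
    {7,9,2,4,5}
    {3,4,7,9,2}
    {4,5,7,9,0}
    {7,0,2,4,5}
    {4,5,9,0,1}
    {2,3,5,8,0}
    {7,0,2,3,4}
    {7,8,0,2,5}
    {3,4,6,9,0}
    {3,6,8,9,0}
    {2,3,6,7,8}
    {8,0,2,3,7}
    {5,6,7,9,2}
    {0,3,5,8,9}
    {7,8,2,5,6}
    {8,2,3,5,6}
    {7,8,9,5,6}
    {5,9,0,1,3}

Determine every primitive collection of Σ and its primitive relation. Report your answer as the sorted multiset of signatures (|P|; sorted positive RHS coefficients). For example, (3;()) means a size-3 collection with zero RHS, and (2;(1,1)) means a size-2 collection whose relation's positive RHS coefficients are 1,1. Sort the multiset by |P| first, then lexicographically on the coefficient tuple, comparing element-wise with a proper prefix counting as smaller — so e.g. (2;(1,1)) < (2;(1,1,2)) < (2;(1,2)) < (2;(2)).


The 15 primitive collections of Σ (r=10, n=5):

  P={4,8}:  v_{4} + v_{8} = v_{0}  →  sig = (2;(1))
  P={1,6}:  v_{1} + v_{6} = v_{0} + v_{3} + v_{9}  →  sig = (2;(1,1,1))
  P={1,8}:  v_{1} + v_{8} = 2·v_{0} + v_{3} + v_{5} + v_{9}  →  sig = (2;(1,1,1,2))
  P={1,2}:  v_{1} + v_{2} = v_{3} + v_{4} + 3·v_{5}  →  sig = (2;(1,1,3))
  P={1,7}:  v_{1} + v_{7} = v_{4} + 2·v_{5}  →  sig = (2;(1,2))
  P={4,5,6}:  v_{4} + v_{5} + v_{6} = 0  →  sig = (3;())
  P={0,5,6}:  v_{0} + v_{5} + v_{6} = v_{8}  →  sig = (3;(1))
  P={3,5,7}:  v_{3} + v_{5} + v_{7} = v_{2}  →  sig = (3;(1))
  P={2,4,6}:  v_{2} + v_{4} + v_{6} = v_{3} + v_{7}  →  sig = (3;(1,1))
  P={0,2,6}:  v_{0} + v_{2} + v_{6} = v_{3} + v_{7} + v_{8}  →  sig = (3;(1,1,1))
  P={2,8,9}:  v_{2} + v_{8} + v_{9} = 3·v_{5} + v_{6}  →  sig = (3;(1,3))
  P={0,2,9}:  v_{0} + v_{2} + v_{9} = 2·v_{5}  →  sig = (3;(2))
  P={0,3,7,9}:  v_{0} + v_{3} + v_{7} + v_{9} = v_{5}  →  sig = (4;(1))
  P={3,7,8,9}:  v_{3} + v_{7} + v_{8} + v_{9} = 2·v_{5} + v_{6}  →  sig = (4;(1,2))
  P={0,3,4,5,9}:  v_{0} + v_{3} + v_{4} + v_{5} + v_{9} = v_{1}  →  sig = (5;(1))

Hence PRS(X_Σ) =
{ (2;(1)),  (2;(1,1,1)),  (2;(1,1,1,2)),  (2;(1,1,3)),  (2;(1,2)),  (3;()),  (3;(1)) ×2,  (3;(1,1)),  (3;(1,1,1)),  (3;(1,3)),  (3;(2)),  (4;(1)),  (4;(1,2)),  (5;(1)) }


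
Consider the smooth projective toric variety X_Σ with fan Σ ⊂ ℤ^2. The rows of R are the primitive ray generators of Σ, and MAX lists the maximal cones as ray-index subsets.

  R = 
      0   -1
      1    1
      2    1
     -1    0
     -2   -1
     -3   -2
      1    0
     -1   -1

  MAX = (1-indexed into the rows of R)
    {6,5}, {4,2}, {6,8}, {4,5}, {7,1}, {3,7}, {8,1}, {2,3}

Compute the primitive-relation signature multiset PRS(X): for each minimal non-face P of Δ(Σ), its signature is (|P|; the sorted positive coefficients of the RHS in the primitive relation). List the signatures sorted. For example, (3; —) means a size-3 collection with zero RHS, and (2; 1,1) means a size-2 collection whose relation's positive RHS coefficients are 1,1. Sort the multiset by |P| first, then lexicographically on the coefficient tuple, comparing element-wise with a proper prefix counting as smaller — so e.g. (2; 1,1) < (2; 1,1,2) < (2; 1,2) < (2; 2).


|primitive collections| = 20. Relations:

  {2,8}:  v_{2} + v_{8} = 0  ⇒ sig = (2; —)
  {3,5}:  v_{3} + v_{5} = 0  ⇒ sig = (2; —)
  {4,7}:  v_{4} + v_{7} = 0  ⇒ sig = (2; —)
  {1,2}:  v_{1} + v_{2} = v_{7}  ⇒ sig = (2; 1)
  {1,4}:  v_{1} + v_{4} = v_{8}  ⇒ sig = (2; 1)
  {2,5}:  v_{2} + v_{5} = v_{4}  ⇒ sig = (2; 1)
  {2,6}:  v_{2} + v_{6} = v_{5}  ⇒ sig = (2; 1)
  {2,7}:  v_{2} + v_{7} = v_{3}  ⇒ sig = (2; 1)
  {3,4}:  v_{3} + v_{4} = v_{2}  ⇒ sig = (2; 1)
  {3,6}:  v_{3} + v_{6} = v_{8}  ⇒ sig = (2; 1)
  {3,8}:  v_{3} + v_{8} = v_{7}  ⇒ sig = (2; 1)
  {4,8}:  v_{4} + v_{8} = v_{5}  ⇒ sig = (2; 1)
  {5,7}:  v_{5} + v_{7} = v_{8}  ⇒ sig = (2; 1)
  {5,8}:  v_{5} + v_{8} = v_{6}  ⇒ sig = (2; 1)
  {7,8}:  v_{7} + v_{8} = v_{1}  ⇒ sig = (2; 1)
  {1,3}:  v_{1} + v_{3} = 2·v_{7}  ⇒ sig = (2; 2)
  {1,5}:  v_{1} + v_{5} = 2·v_{8}  ⇒ sig = (2; 2)
  {4,6}:  v_{4} + v_{6} = 2·v_{5}  ⇒ sig = (2; 2)
  {6,7}:  v_{6} + v_{7} = 2·v_{8}  ⇒ sig = (2; 2)
  {1,6}:  v_{1} + v_{6} = 3·v_{8}  ⇒ sig = (2; 3)

Hence PRS(X_Σ) =
    |P|=2: 20 collections, coeffs (), (), (), (1), (1), (1), (1), (1), (1), (1), (1), (1), (1), (1), (1), (2), (2), (2), (2), (3)


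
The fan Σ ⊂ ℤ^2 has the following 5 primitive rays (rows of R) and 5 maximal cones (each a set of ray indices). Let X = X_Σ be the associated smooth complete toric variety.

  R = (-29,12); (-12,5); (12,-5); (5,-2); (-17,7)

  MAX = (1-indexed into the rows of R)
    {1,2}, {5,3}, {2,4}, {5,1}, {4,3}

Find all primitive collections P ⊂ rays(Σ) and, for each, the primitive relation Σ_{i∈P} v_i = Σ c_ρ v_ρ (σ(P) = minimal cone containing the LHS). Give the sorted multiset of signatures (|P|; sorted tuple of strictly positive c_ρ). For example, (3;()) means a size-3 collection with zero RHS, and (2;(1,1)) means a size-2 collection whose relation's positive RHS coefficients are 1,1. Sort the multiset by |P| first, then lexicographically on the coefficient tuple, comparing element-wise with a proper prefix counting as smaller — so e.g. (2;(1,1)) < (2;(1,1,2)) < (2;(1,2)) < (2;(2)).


The 5 primitive collections of Σ (r=5, n=2):

  P = {2,3}:  v_{2} + v_{3} = 0  so sig = (2;())
  P = {1,3}:  v_{1} + v_{3} = v_{5}  so sig = (2;(1))
  P = {2,5}:  v_{2} + v_{5} = v_{1}  so sig = (2;(1))
  P = {4,5}:  v_{4} + v_{5} = v_{2}  so sig = (2;(1))
  P = {1,4}:  v_{1} + v_{4} = 2·v_{2}  so sig = (2;(2))

Signatures (|P|; sorted positive RHS coefficients), sorted:
    (2;())
    (2;(1))
    (2;(1))
    (2;(1))
    (2;(2))


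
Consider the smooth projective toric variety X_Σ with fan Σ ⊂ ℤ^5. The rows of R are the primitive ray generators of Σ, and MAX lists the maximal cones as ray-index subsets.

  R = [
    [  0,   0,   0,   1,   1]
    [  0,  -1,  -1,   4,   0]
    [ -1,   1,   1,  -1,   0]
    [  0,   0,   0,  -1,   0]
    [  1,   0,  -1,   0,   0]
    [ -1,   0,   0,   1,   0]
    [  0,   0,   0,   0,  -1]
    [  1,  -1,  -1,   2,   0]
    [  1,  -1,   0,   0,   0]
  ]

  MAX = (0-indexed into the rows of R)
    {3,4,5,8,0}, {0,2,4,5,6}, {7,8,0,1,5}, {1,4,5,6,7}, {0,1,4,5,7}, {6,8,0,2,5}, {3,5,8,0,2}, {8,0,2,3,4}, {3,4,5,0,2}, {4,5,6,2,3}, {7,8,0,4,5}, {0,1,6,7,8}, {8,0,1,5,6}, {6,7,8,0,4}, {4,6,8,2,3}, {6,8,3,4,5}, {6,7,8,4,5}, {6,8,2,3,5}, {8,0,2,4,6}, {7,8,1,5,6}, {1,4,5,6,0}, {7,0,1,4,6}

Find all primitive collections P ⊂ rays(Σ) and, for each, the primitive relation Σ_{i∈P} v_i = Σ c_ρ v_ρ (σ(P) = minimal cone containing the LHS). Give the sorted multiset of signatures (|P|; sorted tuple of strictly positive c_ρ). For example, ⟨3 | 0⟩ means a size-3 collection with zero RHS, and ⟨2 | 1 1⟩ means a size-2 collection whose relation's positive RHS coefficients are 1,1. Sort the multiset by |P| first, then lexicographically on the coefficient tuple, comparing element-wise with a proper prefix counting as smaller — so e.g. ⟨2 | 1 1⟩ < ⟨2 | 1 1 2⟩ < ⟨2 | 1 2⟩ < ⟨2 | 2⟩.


Δ(Σ) — 9 vertices, 9 min non-faces:

  P = {1,3}:  v_{1} + v_{3} = v_{5} + v_{7} — sig = ⟨2 | 1 1⟩
  P = {2,7}:  v_{2} + v_{7} = v_{0} + v_{6} — sig = ⟨2 | 1 1⟩
  P = {3,7}:  v_{3} + v_{7} = v_{4} + v_{5} + v_{8} — sig = ⟨2 | 1 1 1⟩
  P = {1,2}:  v_{1} + v_{2} = 2·v_{0} + v_{5} + 2·v_{6} — sig = ⟨2 | 1 2 2⟩
  P = {0,3,6}:  v_{0} + v_{3} + v_{6} = 0 — sig = ⟨3 | 0⟩
  P = {1,4,8}:  v_{1} + v_{4} + v_{8} = 2·v_{7} — sig = ⟨3 | 2⟩
  P = {2,4,5,8}:  v_{2} + v_{4} + v_{5} + v_{8} = 0 — sig = ⟨4 | 0⟩
  P = {0,5,6,7}:  v_{0} + v_{5} + v_{6} + v_{7} = v_{1} — sig = ⟨4 | 1⟩
  P = {0,4,5,6,8}:  v_{0} + v_{4} + v_{5} + v_{6} + v_{8} = v_{7} — sig = ⟨5 | 1⟩

Signatures (|P|; sorted positive RHS coefficients), sorted:
{ ⟨2 | 1 1⟩ ×2,  ⟨2 | 1 1 1⟩,  ⟨2 | 1 2 2⟩,  ⟨3 | 0⟩,  ⟨3 | 2⟩,  ⟨4 | 0⟩,  ⟨4 | 1⟩,  ⟨5 | 1⟩ }


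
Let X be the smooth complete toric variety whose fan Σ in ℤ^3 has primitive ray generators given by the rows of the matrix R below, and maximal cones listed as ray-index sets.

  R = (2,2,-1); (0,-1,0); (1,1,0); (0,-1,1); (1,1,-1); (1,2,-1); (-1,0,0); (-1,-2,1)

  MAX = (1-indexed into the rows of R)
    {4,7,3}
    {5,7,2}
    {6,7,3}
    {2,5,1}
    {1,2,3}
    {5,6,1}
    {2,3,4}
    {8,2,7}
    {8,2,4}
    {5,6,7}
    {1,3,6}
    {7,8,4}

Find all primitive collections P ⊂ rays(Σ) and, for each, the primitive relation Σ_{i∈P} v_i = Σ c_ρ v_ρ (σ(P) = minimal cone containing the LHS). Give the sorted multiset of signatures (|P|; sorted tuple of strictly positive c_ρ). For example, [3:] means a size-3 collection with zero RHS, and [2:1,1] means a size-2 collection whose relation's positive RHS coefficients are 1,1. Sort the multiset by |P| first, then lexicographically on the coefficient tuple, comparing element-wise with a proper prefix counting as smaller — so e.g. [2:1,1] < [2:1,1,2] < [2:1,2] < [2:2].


Σ has 12 primitive collections:

  {6,8}:  v_{6} + v_{8} = 0  ⟹  sig = [2:]
  {1,7}:  v_{1} + v_{7} = v_{6}  ⟹  sig = [2:1]
  {2,6}:  v_{2} + v_{6} = v_{5}  ⟹  sig = [2:1]
  {3,5}:  v_{3} + v_{5} = v_{1}  ⟹  sig = [2:1]
  {3,8}:  v_{3} + v_{8} = v_{4}  ⟹  sig = [2:1]
  {4,6}:  v_{4} + v_{6} = v_{3}  ⟹  sig = [2:1]
  {5,8}:  v_{5} + v_{8} = v_{2}  ⟹  sig = [2:1]
  {1,8}:  v_{1} + v_{8} = v_{2} + v_{3}  ⟹  sig = [2:1,1]
  {4,5}:  v_{4} + v_{5} = v_{2} + v_{3}  ⟹  sig = [2:1,1]
  {1,4}:  v_{1} + v_{4} = v_{2} + 2·v_{3}  ⟹  sig = [2:1,2]
  {2,3,7}:  v_{2} + v_{3} + v_{7} = 0  ⟹  sig = [3:]
  {2,4,7}:  v_{2} + v_{4} + v_{7} = v_{8}  ⟹  sig = [3:1]

Hence PRS(X_Σ) =
    [2:]
    [2:1]
    [2:1]
    [2:1]
    [2:1]
    [2:1]
    [2:1]
    [2:1,1]
    [2:1,1]
    [2:1,2]
    [3:]
    [3:1]


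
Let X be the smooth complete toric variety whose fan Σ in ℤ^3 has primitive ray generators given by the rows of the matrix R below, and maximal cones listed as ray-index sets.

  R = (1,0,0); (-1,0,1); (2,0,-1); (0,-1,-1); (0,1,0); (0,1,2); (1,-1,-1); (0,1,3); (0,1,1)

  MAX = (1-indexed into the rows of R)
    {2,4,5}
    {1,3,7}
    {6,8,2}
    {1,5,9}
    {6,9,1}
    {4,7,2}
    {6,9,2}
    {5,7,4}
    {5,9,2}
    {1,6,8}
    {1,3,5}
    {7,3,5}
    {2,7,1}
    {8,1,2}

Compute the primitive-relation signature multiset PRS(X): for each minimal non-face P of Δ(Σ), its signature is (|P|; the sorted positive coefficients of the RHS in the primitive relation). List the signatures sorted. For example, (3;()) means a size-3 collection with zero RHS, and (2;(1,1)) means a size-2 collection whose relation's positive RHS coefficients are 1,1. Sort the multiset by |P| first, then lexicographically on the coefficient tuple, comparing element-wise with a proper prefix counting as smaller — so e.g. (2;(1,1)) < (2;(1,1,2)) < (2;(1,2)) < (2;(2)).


Primitive collections (20):

  P={4,9}:  v_{4} + v_{9} = 0 ; sig = (2;())
  P={1,4}:  v_{1} + v_{4} = v_{7} ; sig = (2;(1))
  P={2,3}:  v_{2} + v_{3} = v_{1} ; sig = (2;(1))
  P={7,9}:  v_{7} + v_{9} = v_{1} ; sig = (2;(1))
  P={4,6}:  v_{4} + v_{6} = v_{1} + v_{2} ; sig = (2;(1,1))
  P={5,8}:  v_{5} + v_{8} = v_{6} + v_{9} ; sig = (2;(1,1))
  P={3,4}:  v_{3} + v_{4} = v_{5} + 2·v_{7} ; sig = (2;(1,2))
  P={3,6}:  v_{3} + v_{6} = 2·v_{1} + v_{9} ; sig = (2;(1,2))
  P={3,8}:  v_{3} + v_{8} = 2·v_{1} + v_{6} ; sig = (2;(1,2))
  P={3,9}:  v_{3} + v_{9} = 2·v_{1} + v_{5} ; sig = (2;(1,2))
  P={6,7}:  v_{6} + v_{7} = 2·v_{1} + v_{2} ; sig = (2;(1,2))
  P={5,6}:  v_{5} + v_{6} = 2·v_{9} ; sig = (2;(2))
  P={8,9}:  v_{8} + v_{9} = 2·v_{6} ; sig = (2;(2))
  P={4,8}:  v_{4} + v_{8} = 2·v_{1} + 2·v_{2} ; sig = (2;(2,2))
  P={7,8}:  v_{7} + v_{8} = 3·v_{1} + 2·v_{2} ; sig = (2;(2,3))
  P={2,5,7}:  v_{2} + v_{5} + v_{7} = 0 ; sig = (3;())
  P={1,2,5}:  v_{1} + v_{2} + v_{5} = v_{9} ; sig = (3;(1))
  P={1,2,6}:  v_{1} + v_{2} + v_{6} = v_{8} ; sig = (3;(1))
  P={1,2,9}:  v_{1} + v_{2} + v_{9} = v_{6} ; sig = (3;(1))
  P={1,5,7}:  v_{1} + v_{5} + v_{7} = v_{3} ; sig = (3;(1))

Signatures (|P|; sorted positive RHS coefficients), sorted:
    |P|=2: 15 collections, coeffs (), (1), (1), (1), (1,1), (1,1), (1,2), (1,2), (1,2), (1,2), (1,2), (2), (2), (2,2), (2,3)
    |P|=3: 5 collections, coeffs (), (1), (1), (1), (1)


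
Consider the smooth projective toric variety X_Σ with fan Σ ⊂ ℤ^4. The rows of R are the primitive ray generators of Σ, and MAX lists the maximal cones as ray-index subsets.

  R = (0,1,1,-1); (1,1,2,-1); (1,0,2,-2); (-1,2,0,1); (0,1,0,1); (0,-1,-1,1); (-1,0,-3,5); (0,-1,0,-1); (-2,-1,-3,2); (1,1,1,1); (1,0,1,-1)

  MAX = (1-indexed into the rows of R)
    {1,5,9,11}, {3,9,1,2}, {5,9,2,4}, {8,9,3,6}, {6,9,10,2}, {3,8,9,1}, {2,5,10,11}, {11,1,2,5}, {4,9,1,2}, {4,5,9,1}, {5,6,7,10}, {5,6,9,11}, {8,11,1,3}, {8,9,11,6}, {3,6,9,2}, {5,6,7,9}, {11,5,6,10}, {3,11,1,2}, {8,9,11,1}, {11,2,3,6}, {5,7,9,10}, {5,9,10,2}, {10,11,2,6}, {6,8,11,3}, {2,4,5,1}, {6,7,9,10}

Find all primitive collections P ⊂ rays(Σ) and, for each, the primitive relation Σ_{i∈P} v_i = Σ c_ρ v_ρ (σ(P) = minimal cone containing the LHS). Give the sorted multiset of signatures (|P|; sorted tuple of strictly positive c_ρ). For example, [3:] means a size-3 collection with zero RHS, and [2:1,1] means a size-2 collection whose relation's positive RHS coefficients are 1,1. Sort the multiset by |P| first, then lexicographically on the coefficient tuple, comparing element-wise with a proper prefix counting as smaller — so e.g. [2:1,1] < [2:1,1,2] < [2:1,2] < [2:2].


The 24 primitive collections of Σ (r=11, n=4):

  • {1,6}:  v_{1} + v_{6} = 0  so sig = [2:]
  • {5,8}:  v_{5} + v_{8} = 0  so sig = [2:]
  • {2,8}:  v_{2} + v_{8} = v_{3}  so sig = [2:1]
  • {3,5}:  v_{3} + v_{5} = v_{2}  so sig = [2:1]
  • {1,10}:  v_{1} + v_{10} = v_{2} + v_{5}  so sig = [2:1,1]
  • {4,11}:  v_{4} + v_{11} = v_{1} + v_{5}  so sig = [2:1,1]
  • {8,10}:  v_{8} + v_{10} = v_{2} + v_{6}  so sig = [2:1,1]
  • {1,7}:  v_{1} + v_{7} = v_{5} + v_{9} + v_{10}  so sig = [2:1,1,1]
  • {4,6}:  v_{4} + v_{6} = v_{2} + v_{5} + v_{9}  so sig = [2:1,1,1]
  • {4,8}:  v_{4} + v_{8} = v_{1} + v_{2} + v_{9}  so sig = [2:1,1,1]
  • {7,8}:  v_{7} + v_{8} = v_{6} + v_{9} + v_{10}  so sig = [2:1,1,1]
  • {3,7}:  v_{3} + v_{7} = v_{2} + v_{6} + v_{9} + v_{10}  so sig = [2:1,1,1,1]
  • {3,4}:  v_{3} + v_{4} = v_{1} + 2·v_{2} + v_{9}  so sig = [2:1,1,2]
  • {4,7}:  v_{4} + v_{7} = v_{2} + 2·v_{5} + 2·v_{9} + v_{10}  so sig = [2:1,1,2,2]
  • {2,7}:  v_{2} + v_{7} = v_{9} + 2·v_{10}  so sig = [2:1,2]
  • {3,10}:  v_{3} + v_{10} = 2·v_{2} + v_{6}  so sig = [2:1,2]
  • {4,10}:  v_{4} + v_{10} = 2·v_{2} + 2·v_{5} + v_{9}  so sig = [2:1,2,2]
  • {7,11}:  v_{7} + v_{11} = 2·v_{5} + 2·v_{6}  so sig = [2:2,2]
  • {2,9,11}:  v_{2} + v_{9} + v_{11} = 0  so sig = [3:]
  • {2,5,6}:  v_{2} + v_{5} + v_{6} = v_{10}  so sig = [3:1]
  • {3,9,11}:  v_{3} + v_{9} + v_{11} = v_{8}  so sig = [3:1]
  • {9,10,11}:  v_{9} + v_{10} + v_{11} = v_{5} + v_{6}  so sig = [3:1,1]
  • {1,2,5,9}:  v_{1} + v_{2} + v_{5} + v_{9} = v_{4}  so sig = [4:1]
  • {5,6,9,10}:  v_{5} + v_{6} + v_{9} + v_{10} = v_{7}  so sig = [4:1]

Signatures (|P|; sorted positive RHS coefficients), sorted:
{ [2:] ×2,  [2:1] ×2,  [2:1,1] ×3,  [2:1,1,1] ×4,  [2:1,1,1,1],  [2:1,1,2],  [2:1,1,2,2],  [2:1,2] ×2,  [2:1,2,2],  [2:2,2],  [3:],  [3:1] ×2,  [3:1,1],  [4:1] ×2 }


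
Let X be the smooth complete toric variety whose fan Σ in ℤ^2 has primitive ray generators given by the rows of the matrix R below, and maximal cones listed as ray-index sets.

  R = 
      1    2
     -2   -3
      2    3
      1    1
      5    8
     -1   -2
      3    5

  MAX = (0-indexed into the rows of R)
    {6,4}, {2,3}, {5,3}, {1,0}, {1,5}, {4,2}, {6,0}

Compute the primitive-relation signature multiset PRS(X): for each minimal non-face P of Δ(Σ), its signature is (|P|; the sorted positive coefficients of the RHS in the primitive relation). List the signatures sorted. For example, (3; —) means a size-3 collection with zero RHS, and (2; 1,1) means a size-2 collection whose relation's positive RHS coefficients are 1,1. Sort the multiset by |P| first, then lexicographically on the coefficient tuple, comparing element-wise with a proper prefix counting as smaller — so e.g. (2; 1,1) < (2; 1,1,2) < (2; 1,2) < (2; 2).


14 collections generate NE(X_Σ); each relation:

  • {0,5}:  v_{0} + v_{5} = 0  →  sig = (2; —)
  • {1,2}:  v_{1} + v_{2} = 0  →  sig = (2; —)
  • {0,2}:  v_{0} + v_{2} = v_{6}  →  sig = (2; 1)
  • {0,3}:  v_{0} + v_{3} = v_{2}  →  sig = (2; 1)
  • {1,3}:  v_{1} + v_{3} = v_{5}  →  sig = (2; 1)
  • {1,4}:  v_{1} + v_{4} = v_{6}  →  sig = (2; 1)
  • {1,6}:  v_{1} + v_{6} = v_{0}  →  sig = (2; 1)
  • {2,5}:  v_{2} + v_{5} = v_{3}  →  sig = (2; 1)
  • {2,6}:  v_{2} + v_{6} = v_{4}  →  sig = (2; 1)
  • {5,6}:  v_{5} + v_{6} = v_{2}  →  sig = (2; 1)
  • {0,4}:  v_{0} + v_{4} = 2·v_{6}  →  sig = (2; 2)
  • {3,6}:  v_{3} + v_{6} = 2·v_{2}  →  sig = (2; 2)
  • {4,5}:  v_{4} + v_{5} = 2·v_{2}  →  sig = (2; 2)
  • {3,4}:  v_{3} + v_{4} = 3·v_{2}  →  sig = (2; 3)

Signatures (|P|; sorted positive RHS coefficients), sorted:
    |P|=2: 14 collections, coeffs (), (), (1), (1), (1), (1), (1), (1), (1), (1), (2), (2), (2), (3)


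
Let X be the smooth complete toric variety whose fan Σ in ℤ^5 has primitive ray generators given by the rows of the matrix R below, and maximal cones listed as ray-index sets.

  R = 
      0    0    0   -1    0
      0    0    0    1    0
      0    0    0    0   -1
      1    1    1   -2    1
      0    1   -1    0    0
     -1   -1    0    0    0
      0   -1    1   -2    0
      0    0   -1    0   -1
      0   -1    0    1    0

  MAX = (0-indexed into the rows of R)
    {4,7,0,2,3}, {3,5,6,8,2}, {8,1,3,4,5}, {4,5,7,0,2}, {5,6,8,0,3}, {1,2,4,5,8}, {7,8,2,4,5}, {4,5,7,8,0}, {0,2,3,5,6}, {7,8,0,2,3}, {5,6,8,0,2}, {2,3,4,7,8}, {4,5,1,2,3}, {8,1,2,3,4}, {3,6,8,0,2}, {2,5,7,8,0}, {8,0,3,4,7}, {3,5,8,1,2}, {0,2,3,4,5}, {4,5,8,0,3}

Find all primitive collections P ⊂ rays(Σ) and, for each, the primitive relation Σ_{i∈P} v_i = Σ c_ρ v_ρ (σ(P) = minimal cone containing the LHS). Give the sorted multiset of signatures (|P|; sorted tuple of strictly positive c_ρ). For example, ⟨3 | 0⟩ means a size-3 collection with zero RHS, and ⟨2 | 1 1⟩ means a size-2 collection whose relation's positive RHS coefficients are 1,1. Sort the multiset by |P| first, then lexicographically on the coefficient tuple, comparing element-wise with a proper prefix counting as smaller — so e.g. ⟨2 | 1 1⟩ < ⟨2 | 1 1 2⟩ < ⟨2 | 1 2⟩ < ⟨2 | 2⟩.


Minimal non-faces — 9 found among 9 rays, 20 max cones:

  • {0,1}:  v_{0} + v_{1} = 0  →  sig = ⟨2 | 0⟩
  • {1,7}:  v_{1} + v_{7} = v_{2} + v_{4} + v_{8}  →  sig = ⟨2 | 1 1 1⟩
  • {1,6}:  v_{1} + v_{6} = v_{2} + v_{3} + v_{5} + v_{8}  →  sig = ⟨2 | 1 1 1 1⟩
  • {6,7}:  v_{6} + v_{7} = 3·v_{0} + v_{2} + v_{8}  →  sig = ⟨2 | 1 1 3⟩
  • {4,6}:  v_{4} + v_{6} = 2·v_{0}  →  sig = ⟨2 | 2⟩
  • {3,5,7}:  v_{3} + v_{5} + v_{7} = 2·v_{0}  →  sig = ⟨3 | 2⟩
  • {0,2,4,8}:  v_{0} + v_{2} + v_{4} + v_{8} = v_{7}  →  sig = ⟨4 | 1⟩
  • {0,2,3,5,8}:  v_{0} + v_{2} + v_{3} + v_{5} + v_{8} = v_{6}  →  sig = ⟨5 | 1⟩
  • {2,3,4,5,8}:  v_{2} + v_{3} + v_{4} + v_{5} + v_{8} = v_{0}  →  sig = ⟨5 | 1⟩

Sorted signature multiset PRS(X):
    |P|=2: 5 collections, coeffs (), (1,1,1), (1,1,1,1), (1,1,3), (2)
    |P|=3: 1 collection, coeffs (2)
    |P|=4: 1 collection, coeffs (1)
    |P|=5: 2 collections, coeffs (1), (1)


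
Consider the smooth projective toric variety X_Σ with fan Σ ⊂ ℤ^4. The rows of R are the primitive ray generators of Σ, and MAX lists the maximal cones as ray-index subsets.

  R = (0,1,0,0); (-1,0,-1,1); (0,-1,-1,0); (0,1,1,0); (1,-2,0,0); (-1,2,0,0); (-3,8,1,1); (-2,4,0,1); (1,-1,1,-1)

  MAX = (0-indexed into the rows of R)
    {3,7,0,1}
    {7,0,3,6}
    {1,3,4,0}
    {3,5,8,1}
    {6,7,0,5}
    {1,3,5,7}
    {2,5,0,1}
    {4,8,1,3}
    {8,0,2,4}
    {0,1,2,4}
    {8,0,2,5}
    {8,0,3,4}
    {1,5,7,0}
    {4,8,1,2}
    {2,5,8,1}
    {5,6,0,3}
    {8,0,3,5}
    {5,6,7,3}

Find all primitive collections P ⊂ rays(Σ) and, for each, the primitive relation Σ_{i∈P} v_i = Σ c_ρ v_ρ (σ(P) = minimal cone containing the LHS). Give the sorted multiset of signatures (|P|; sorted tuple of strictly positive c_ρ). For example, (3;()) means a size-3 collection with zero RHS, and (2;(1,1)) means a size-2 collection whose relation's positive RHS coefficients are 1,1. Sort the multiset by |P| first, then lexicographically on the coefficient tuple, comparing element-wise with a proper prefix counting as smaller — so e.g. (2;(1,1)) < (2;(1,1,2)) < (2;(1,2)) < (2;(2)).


Σ has 12 primitive collections:

  P = {2,3}:  v_{2} + v_{3} = 0  ⇒ sig = (2;())
  P = {4,5}:  v_{4} + v_{5} = 0  ⇒ sig = (2;())
  P = {7,8}:  v_{7} + v_{8} = v_{3} + v_{5}  ⇒ sig = (2;(1,1))
  P = {2,6}:  v_{2} + v_{6} = v_{0} + v_{5} + v_{7}  ⇒ sig = (2;(1,1,1))
  P = {2,7}:  v_{2} + v_{7} = v_{0} + v_{1} + v_{5}  ⇒ sig = (2;(1,1,1))
  P = {4,6}:  v_{4} + v_{6} = v_{0} + v_{3} + v_{7}  ⇒ sig = (2;(1,1,1))
  P = {4,7}:  v_{4} + v_{7} = v_{0} + v_{1} + v_{3}  ⇒ sig = (2;(1,1,1))
  P = {6,8}:  v_{6} + v_{8} = v_{0} + 2·v_{3} + 2·v_{5}  ⇒ sig = (2;(1,2,2))
  P = {1,6}:  v_{1} + v_{6} = 2·v_{7}  ⇒ sig = (2;(2))
  P = {0,1,8}:  v_{0} + v_{1} + v_{8} = 0  ⇒ sig = (3;())
  P = {0,1,3,5}:  v_{0} + v_{1} + v_{3} + v_{5} = v_{7}  ⇒ sig = (4;(1))
  P = {0,3,5,7}:  v_{0} + v_{3} + v_{5} + v_{7} = v_{6}  ⇒ sig = (4;(1))

so the primitive-relation signature multiset is
    (2;())
    (2;())
    (2;(1,1))
    (2;(1,1,1))
    (2;(1,1,1))
    (2;(1,1,1))
    (2;(1,1,1))
    (2;(1,2,2))
    (2;(2))
    (3;())
    (4;(1))
    (4;(1))


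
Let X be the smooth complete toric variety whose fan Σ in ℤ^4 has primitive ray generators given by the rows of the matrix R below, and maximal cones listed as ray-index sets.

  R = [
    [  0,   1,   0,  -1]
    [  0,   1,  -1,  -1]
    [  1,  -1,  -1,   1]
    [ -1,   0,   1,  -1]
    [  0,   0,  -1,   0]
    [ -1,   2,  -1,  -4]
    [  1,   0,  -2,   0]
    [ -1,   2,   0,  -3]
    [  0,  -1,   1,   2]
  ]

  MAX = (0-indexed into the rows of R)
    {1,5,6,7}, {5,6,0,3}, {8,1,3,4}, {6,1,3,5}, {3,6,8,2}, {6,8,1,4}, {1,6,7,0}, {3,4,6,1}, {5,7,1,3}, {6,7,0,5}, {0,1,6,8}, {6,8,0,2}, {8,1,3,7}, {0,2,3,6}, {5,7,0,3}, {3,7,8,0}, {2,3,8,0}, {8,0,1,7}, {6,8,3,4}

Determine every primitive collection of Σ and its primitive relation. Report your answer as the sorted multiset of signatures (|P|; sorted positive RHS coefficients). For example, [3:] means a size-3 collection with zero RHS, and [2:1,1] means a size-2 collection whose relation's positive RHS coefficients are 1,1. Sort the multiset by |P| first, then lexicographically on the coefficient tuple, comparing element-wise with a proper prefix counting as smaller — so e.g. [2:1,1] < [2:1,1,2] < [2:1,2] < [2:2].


Σ has 14 primitive collections:

  P={0,4}:  v_{0} + v_{4} = v_{1}  so sig = [2:1]
  P={1,2}:  v_{1} + v_{2} = v_{6}  so sig = [2:1]
  P={5,8}:  v_{5} + v_{8} = v_{1} + v_{3}  so sig = [2:1,1]
  P={2,7}:  v_{2} + v_{7} = v_{0} + v_{3} + v_{6}  so sig = [2:1,1,1]
  P={2,4}:  v_{2} + v_{4} = v_{3} + 2·v_{6} + v_{8}  so sig = [2:1,1,2]
  P={4,7}:  v_{4} + v_{7} = 2·v_{1} + v_{3}  so sig = [2:1,2]
  P={2,5}:  v_{2} + v_{5} = v_{0} + 2·v_{3} + 2·v_{6}  so sig = [2:1,2,2]
  P={4,5}:  v_{4} + v_{5} = 2·v_{1} + 2·v_{3} + v_{6}  so sig = [2:1,2,2]
  P={0,1,3}:  v_{0} + v_{1} + v_{3} = v_{7}  so sig = [3:1]
  P={3,6,7}:  v_{3} + v_{6} + v_{7} = v_{5}  so sig = [3:1]
  P={6,7,8}:  v_{6} + v_{7} + v_{8} = v_{1}  so sig = [3:1]
  P={0,1,5}:  v_{0} + v_{1} + v_{5} = v_{6} + 2·v_{7}  so sig = [3:1,2]
  P={0,3,6,8}:  v_{0} + v_{3} + v_{6} + v_{8} = 0  so sig = [4:]
  P={1,3,6,8}:  v_{1} + v_{3} + v_{6} + v_{8} = v_{4}  so sig = [4:1]

Hence PRS(X_Σ) =
    |P|=2: 8 collections, coeffs (1), (1), (1,1), (1,1,1), (1,1,2), (1,2), (1,2,2), (1,2,2)
    |P|=3: 4 collections, coeffs (1), (1), (1), (1,2)
    |P|=4: 2 collections, coeffs (), (1)


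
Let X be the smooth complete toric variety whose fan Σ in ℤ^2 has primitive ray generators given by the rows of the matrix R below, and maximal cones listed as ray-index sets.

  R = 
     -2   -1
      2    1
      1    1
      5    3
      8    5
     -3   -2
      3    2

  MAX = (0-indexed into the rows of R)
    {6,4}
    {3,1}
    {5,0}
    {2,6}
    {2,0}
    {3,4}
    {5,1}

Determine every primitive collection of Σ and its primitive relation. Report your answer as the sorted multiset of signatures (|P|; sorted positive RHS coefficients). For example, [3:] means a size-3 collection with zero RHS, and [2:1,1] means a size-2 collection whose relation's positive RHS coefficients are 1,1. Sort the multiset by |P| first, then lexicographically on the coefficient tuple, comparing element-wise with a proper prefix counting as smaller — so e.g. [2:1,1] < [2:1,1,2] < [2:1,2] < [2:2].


Primitive collections (14):

  • {0,1}:  v_{0} + v_{1} = 0 — sig = [2:]
  • {5,6}:  v_{5} + v_{6} = 0 — sig = [2:]
  • {0,3}:  v_{0} + v_{3} = v_{6} — sig = [2:1]
  • {0,6}:  v_{0} + v_{6} = v_{2} — sig = [2:1]
  • {1,2}:  v_{1} + v_{2} = v_{6} — sig = [2:1]
  • {1,6}:  v_{1} + v_{6} = v_{3} — sig = [2:1]
  • {2,5}:  v_{2} + v_{5} = v_{0} — sig = [2:1]
  • {3,5}:  v_{3} + v_{5} = v_{1} — sig = [2:1]
  • {3,6}:  v_{3} + v_{6} = v_{4} — sig = [2:1]
  • {4,5}:  v_{4} + v_{5} = v_{3} — sig = [2:1]
  • {0,4}:  v_{0} + v_{4} = 2·v_{6} — sig = [2:2]
  • {1,4}:  v_{1} + v_{4} = 2·v_{3} — sig = [2:2]
  • {2,3}:  v_{2} + v_{3} = 2·v_{6} — sig = [2:2]
  • {2,4}:  v_{2} + v_{4} = 3·v_{6} — sig = [2:3]

Hence PRS(X_Σ) =
    |P|=2: 14 collections, coeffs (), (), (1), (1), (1), (1), (1), (1), (1), (1), (2), (2), (2), (3)


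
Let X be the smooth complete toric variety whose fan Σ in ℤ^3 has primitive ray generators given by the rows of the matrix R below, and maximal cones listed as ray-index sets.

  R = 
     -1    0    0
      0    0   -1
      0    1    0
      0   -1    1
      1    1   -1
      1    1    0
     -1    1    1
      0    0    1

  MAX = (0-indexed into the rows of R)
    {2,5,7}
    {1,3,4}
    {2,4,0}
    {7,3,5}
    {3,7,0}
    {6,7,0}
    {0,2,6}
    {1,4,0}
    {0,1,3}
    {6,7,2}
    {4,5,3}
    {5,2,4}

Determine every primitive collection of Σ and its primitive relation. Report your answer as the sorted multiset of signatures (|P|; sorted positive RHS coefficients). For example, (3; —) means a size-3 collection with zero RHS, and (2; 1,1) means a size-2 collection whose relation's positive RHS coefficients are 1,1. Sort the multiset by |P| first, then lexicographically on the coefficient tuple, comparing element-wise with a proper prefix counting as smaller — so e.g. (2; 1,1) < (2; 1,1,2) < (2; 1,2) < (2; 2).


Minimal non-faces — 12 found among 8 rays, 12 max cones:

  P={1,7}:  v_{1} + v_{7} = 0 ; sig = (2; —)
  P={0,5}:  v_{0} + v_{5} = v_{2} ; sig = (2; 1)
  P={1,5}:  v_{1} + v_{5} = v_{4} ; sig = (2; 1)
  P={2,3}:  v_{2} + v_{3} = v_{7} ; sig = (2; 1)
  P={4,7}:  v_{4} + v_{7} = v_{5} ; sig = (2; 1)
  P={1,2}:  v_{1} + v_{2} = v_{0} + v_{4} ; sig = (2; 1,1)
  P={1,6}:  v_{1} + v_{6} = v_{0} + v_{2} ; sig = (2; 1,1)
  P={3,6}:  v_{3} + v_{6} = v_{0} + 2·v_{7} ; sig = (2; 1,2)
  P={5,6}:  v_{5} + v_{6} = 2·v_{2} + v_{7} ; sig = (2; 1,2)
  P={4,6}:  v_{4} + v_{6} = 2·v_{2} ; sig = (2; 2)
  P={0,3,4}:  v_{0} + v_{3} + v_{4} = 0 ; sig = (3; —)
  P={0,2,7}:  v_{0} + v_{2} + v_{7} = v_{6} ; sig = (3; 1)

Hence PRS(X_Σ) =
    (2; —)
    (2; 1)
    (2; 1)
    (2; 1)
    (2; 1)
    (2; 1,1)
    (2; 1,1)
    (2; 1,2)
    (2; 1,2)
    (2; 2)
    (3; —)
    (3; 1)


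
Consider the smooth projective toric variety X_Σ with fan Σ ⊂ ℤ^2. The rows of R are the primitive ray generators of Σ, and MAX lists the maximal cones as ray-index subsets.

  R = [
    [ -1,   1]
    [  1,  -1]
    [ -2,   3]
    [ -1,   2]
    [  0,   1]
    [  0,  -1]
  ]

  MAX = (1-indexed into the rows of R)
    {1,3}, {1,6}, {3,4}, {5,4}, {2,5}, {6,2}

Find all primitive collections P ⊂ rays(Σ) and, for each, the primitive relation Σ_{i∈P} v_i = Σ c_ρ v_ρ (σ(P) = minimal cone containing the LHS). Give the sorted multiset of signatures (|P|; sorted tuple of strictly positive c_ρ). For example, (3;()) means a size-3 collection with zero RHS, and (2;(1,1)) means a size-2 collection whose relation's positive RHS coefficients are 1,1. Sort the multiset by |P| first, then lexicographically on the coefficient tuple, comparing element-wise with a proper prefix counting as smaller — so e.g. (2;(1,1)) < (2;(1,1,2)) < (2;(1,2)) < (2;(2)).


9 collections generate NE(X_Σ); each relation:

  • {1,2}:  v_{1} + v_{2} = 0  ⇒ sig = (2;())
  • {5,6}:  v_{5} + v_{6} = 0  ⇒ sig = (2;())
  • {1,4}:  v_{1} + v_{4} = v_{3}  ⇒ sig = (2;(1))
  • {1,5}:  v_{1} + v_{5} = v_{4}  ⇒ sig = (2;(1))
  • {2,3}:  v_{2} + v_{3} = v_{4}  ⇒ sig = (2;(1))
  • {2,4}:  v_{2} + v_{4} = v_{5}  ⇒ sig = (2;(1))
  • {4,6}:  v_{4} + v_{6} = v_{1}  ⇒ sig = (2;(1))
  • {3,5}:  v_{3} + v_{5} = 2·v_{4}  ⇒ sig = (2;(2))
  • {3,6}:  v_{3} + v_{6} = 2·v_{1}  ⇒ sig = (2;(2))

so the primitive-relation signature multiset is
    |P|=2: 9 collections, coeffs (), (), (1), (1), (1), (1), (1), (2), (2)


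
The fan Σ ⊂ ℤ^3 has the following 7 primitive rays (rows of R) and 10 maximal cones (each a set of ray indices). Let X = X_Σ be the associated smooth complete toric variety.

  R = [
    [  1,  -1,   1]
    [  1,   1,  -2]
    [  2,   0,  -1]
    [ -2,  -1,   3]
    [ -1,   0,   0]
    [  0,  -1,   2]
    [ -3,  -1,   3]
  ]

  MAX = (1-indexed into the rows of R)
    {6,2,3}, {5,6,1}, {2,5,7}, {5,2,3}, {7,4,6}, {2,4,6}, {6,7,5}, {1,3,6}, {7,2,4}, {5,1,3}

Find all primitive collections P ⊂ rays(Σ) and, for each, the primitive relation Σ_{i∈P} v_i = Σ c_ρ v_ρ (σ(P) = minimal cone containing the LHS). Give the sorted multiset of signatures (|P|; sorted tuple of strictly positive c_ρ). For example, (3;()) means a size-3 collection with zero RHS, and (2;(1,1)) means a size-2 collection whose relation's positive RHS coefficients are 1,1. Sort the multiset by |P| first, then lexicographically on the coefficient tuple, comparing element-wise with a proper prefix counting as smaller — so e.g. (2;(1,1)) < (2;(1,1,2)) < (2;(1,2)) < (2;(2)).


Minimal non-faces — 9 found among 7 rays, 10 max cones:

  P = {1,2}:  v_{1} + v_{2} = v_{3}  ⟹  sig = (2;(1))
  P = {3,4}:  v_{3} + v_{4} = v_{6}  ⟹  sig = (2;(1))
  P = {4,5}:  v_{4} + v_{5} = v_{7}  ⟹  sig = (2;(1))
  P = {3,7}:  v_{3} + v_{7} = v_{5} + v_{6}  ⟹  sig = (2;(1,1))
  P = {1,4}:  v_{1} + v_{4} = v_{5} + 2·v_{6}  ⟹  sig = (2;(1,2))
  P = {1,7}:  v_{1} + v_{7} = 2·v_{5} + 2·v_{6}  ⟹  sig = (2;(2,2))
  P = {2,5,6}:  v_{2} + v_{5} + v_{6} = 0  ⟹  sig = (3;())
  P = {2,6,7}:  v_{2} + v_{6} + v_{7} = v_{4}  ⟹  sig = (3;(1))
  P = {3,5,6}:  v_{3} + v_{5} + v_{6} = v_{1}  ⟹  sig = (3;(1))

so the primitive-relation signature multiset is
[(2;(1)), (2;(1)), (2;(1)), (2;(1,1)), (2;(1,2)), (2;(2,2)), (3;()), (3;(1)), (3;(1))]


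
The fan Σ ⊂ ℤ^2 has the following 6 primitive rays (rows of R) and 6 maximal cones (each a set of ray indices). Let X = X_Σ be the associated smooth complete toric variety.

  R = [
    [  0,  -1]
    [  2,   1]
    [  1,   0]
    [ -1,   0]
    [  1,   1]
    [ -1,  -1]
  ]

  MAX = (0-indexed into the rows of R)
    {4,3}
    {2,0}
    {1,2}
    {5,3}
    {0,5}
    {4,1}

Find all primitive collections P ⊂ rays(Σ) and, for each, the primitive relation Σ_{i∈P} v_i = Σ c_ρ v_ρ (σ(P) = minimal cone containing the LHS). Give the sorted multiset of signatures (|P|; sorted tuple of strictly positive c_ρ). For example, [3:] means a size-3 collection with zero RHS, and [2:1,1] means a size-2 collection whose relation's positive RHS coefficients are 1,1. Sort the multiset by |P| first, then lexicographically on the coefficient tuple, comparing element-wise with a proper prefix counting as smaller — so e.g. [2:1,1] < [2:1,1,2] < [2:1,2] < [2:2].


|primitive collections| = 9. Relations:

  P = {2,3}:  v_{2} + v_{3} = 0 ; sig = [2:]
  P = {4,5}:  v_{4} + v_{5} = 0 ; sig = [2:]
  P = {0,3}:  v_{0} + v_{3} = v_{5} ; sig = [2:1]
  P = {0,4}:  v_{0} + v_{4} = v_{2} ; sig = [2:1]
  P = {1,3}:  v_{1} + v_{3} = v_{4} ; sig = [2:1]
  P = {1,5}:  v_{1} + v_{5} = v_{2} ; sig = [2:1]
  P = {2,4}:  v_{2} + v_{4} = v_{1} ; sig = [2:1]
  P = {2,5}:  v_{2} + v_{5} = v_{0} ; sig = [2:1]
  P = {0,1}:  v_{0} + v_{1} = 2·v_{2} ; sig = [2:2]

so the primitive-relation signature multiset is
{ [2:] ×2,  [2:1] ×6,  [2:2] }


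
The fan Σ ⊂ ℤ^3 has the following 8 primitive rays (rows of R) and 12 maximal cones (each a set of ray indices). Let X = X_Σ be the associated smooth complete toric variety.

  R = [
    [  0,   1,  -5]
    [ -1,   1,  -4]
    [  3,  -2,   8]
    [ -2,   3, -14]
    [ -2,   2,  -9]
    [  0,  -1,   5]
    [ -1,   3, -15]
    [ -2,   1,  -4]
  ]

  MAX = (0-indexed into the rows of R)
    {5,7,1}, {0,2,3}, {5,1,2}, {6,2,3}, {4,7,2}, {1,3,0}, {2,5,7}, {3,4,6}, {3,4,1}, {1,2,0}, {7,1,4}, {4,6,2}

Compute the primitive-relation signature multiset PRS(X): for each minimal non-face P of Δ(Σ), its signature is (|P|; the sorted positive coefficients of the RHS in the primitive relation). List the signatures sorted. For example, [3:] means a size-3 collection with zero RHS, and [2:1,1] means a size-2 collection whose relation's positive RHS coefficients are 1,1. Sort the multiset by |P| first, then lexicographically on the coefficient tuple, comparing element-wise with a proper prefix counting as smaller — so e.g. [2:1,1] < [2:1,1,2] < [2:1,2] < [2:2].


|primitive collections| = 14. Relations:

  • {0,5}:  v_{0} + v_{5} = 0  ⇒ sig = [2:]
  • {0,4}:  v_{0} + v_{4} = v_{3}  ⇒ sig = [2:1]
  • {0,7}:  v_{0} + v_{7} = v_{4}  ⇒ sig = [2:1]
  • {3,5}:  v_{3} + v_{5} = v_{4}  ⇒ sig = [2:1]
  • {4,5}:  v_{4} + v_{5} = v_{7}  ⇒ sig = [2:1]
  • {1,6}:  v_{1} + v_{6} = v_{0} + v_{3}  ⇒ sig = [2:1,1]
  • {0,6}:  v_{0} + v_{6} = v_{2} + 2·v_{3}  ⇒ sig = [2:1,2]
  • {5,6}:  v_{5} + v_{6} = v_{2} + 2·v_{4}  ⇒ sig = [2:1,2]
  • {6,7}:  v_{6} + v_{7} = v_{2} + 3·v_{4}  ⇒ sig = [2:1,3]
  • {3,7}:  v_{3} + v_{7} = 2·v_{4}  ⇒ sig = [2:2]
  • {1,2,7}:  v_{1} + v_{2} + v_{7} = 0  ⇒ sig = [3:]
  • {1,2,4}:  v_{1} + v_{2} + v_{4} = v_{0}  ⇒ sig = [3:1]
  • {2,3,4}:  v_{2} + v_{3} + v_{4} = v_{6}  ⇒ sig = [3:1]
  • {1,2,3}:  v_{1} + v_{2} + v_{3} = 2·v_{0}  ⇒ sig = [3:2]

Sorted signature multiset PRS(X):
    [2:]
    [2:1]
    [2:1]
    [2:1]
    [2:1]
    [2:1,1]
    [2:1,2]
    [2:1,2]
    [2:1,3]
    [2:2]
    [3:]
    [3:1]
    [3:1]
    [3:2]


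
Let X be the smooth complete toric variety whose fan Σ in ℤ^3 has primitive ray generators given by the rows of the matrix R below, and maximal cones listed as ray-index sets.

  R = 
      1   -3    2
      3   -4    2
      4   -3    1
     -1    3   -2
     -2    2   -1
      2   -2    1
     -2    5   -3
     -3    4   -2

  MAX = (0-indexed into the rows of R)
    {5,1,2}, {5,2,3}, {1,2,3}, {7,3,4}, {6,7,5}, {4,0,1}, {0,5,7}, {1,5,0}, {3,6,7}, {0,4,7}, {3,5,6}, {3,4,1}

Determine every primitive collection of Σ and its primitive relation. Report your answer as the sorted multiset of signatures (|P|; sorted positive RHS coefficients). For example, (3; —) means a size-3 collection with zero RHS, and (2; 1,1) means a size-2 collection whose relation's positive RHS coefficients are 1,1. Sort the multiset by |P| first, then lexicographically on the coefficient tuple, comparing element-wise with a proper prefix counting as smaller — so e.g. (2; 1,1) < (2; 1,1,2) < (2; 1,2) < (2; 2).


The 12 primitive collections of Σ (r=8, n=3):

  • {0,3}:  v_{0} + v_{3} = 0  →  sig = (2; —)
  • {1,7}:  v_{1} + v_{7} = 0  →  sig = (2; —)
  • {4,5}:  v_{4} + v_{5} = 0  →  sig = (2; —)
  • {0,2}:  v_{0} + v_{2} = v_{1} + v_{5}  →  sig = (2; 1,1)
  • {0,6}:  v_{0} + v_{6} = v_{5} + v_{7}  →  sig = (2; 1,1)
  • {1,6}:  v_{1} + v_{6} = v_{3} + v_{5}  →  sig = (2; 1,1)
  • {2,4}:  v_{2} + v_{4} = v_{1} + v_{3}  →  sig = (2; 1,1)
  • {2,7}:  v_{2} + v_{7} = v_{3} + v_{5}  →  sig = (2; 1,1)
  • {4,6}:  v_{4} + v_{6} = v_{3} + v_{7}  →  sig = (2; 1,1)
  • {2,6}:  v_{2} + v_{6} = 2·v_{3} + 2·v_{5}  →  sig = (2; 2,2)
  • {1,3,5}:  v_{1} + v_{3} + v_{5} = v_{2}  →  sig = (3; 1)
  • {3,5,7}:  v_{3} + v_{5} + v_{7} = v_{6}  →  sig = (3; 1)

Hence PRS(X_Σ) =
{ (2; —) ×3,  (2; 1,1) ×6,  (2; 2,2),  (3; 1) ×2 }


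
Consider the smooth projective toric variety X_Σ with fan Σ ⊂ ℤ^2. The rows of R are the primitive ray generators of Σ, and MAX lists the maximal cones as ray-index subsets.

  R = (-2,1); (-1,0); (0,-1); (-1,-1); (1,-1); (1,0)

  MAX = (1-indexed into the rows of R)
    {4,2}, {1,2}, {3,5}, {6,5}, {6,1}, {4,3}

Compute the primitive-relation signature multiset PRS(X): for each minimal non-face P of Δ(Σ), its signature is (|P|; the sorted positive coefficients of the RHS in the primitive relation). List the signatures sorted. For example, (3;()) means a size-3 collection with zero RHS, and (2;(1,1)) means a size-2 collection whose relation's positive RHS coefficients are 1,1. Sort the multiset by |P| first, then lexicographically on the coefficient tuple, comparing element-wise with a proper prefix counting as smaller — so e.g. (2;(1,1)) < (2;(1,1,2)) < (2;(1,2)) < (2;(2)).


Primitive collections (9):

  P = {2,6}:  v_{2} + v_{6} = 0  ⟹  sig = (2;())
  P = {1,5}:  v_{1} + v_{5} = v_{2}  ⟹  sig = (2;(1))
  P = {2,3}:  v_{2} + v_{3} = v_{4}  ⟹  sig = (2;(1))
  P = {2,5}:  v_{2} + v_{5} = v_{3}  ⟹  sig = (2;(1))
  P = {3,6}:  v_{3} + v_{6} = v_{5}  ⟹  sig = (2;(1))
  P = {4,6}:  v_{4} + v_{6} = v_{3}  ⟹  sig = (2;(1))
  P = {1,3}:  v_{1} + v_{3} = 2·v_{2}  ⟹  sig = (2;(2))
  P = {4,5}:  v_{4} + v_{5} = 2·v_{3}  ⟹  sig = (2;(2))
  P = {1,4}:  v_{1} + v_{4} = 3·v_{2}  ⟹  sig = (2;(3))

Sorted signature multiset PRS(X):
[(2;()), (2;(1)), (2;(1)), (2;(1)), (2;(1)), (2;(1)), (2;(2)), (2;(2)), (2;(3))]
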